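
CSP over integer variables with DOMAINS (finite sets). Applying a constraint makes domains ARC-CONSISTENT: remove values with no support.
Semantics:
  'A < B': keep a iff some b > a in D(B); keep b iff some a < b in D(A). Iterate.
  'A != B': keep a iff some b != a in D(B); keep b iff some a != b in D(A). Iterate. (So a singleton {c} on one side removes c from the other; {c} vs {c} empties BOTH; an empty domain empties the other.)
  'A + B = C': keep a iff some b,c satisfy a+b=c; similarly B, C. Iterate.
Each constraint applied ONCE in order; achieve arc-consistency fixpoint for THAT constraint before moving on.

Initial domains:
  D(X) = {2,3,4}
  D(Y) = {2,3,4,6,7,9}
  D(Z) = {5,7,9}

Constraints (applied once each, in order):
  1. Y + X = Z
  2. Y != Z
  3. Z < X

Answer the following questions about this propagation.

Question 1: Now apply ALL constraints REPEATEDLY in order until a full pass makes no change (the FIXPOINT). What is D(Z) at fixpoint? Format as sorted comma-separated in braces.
pass 0 (initial): D(Z)={5,7,9}
pass 1: X {2,3,4}->{}; Y {2,3,4,6,7,9}->{2,3,4,6,7}; Z {5,7,9}->{}
pass 2: Y {2,3,4,6,7}->{}
pass 3: no change
Fixpoint after 3 passes: D(Z) = {}

Answer: {}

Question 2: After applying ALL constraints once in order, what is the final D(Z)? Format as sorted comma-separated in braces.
Answer: {}

Derivation:
Constraint 1 (Y + X = Z) on D(Y)={2,3,4,6,7,9} D(X)={2,3,4} D(Z)={5,7,9}: Y {2,3,4,6,7,9}->{2,3,4,6,7}
Constraint 2 (Y != Z) on D(Y)={2,3,4,6,7} D(Z)={5,7,9}: no change
Constraint 3 (Z < X) on D(Z)={5,7,9} D(X)={2,3,4}: Z {5,7,9}->{}; X {2,3,4}->{}
So after all 3 constraints: D(Z) = {}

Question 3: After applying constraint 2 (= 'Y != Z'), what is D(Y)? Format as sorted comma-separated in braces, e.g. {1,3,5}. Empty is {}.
Constraint 1 (Y + X = Z) on D(Y)={2,3,4,6,7,9} D(X)={2,3,4} D(Z)={5,7,9}: Y {2,3,4,6,7,9}->{2,3,4,6,7}
Constraint 2 (Y != Z) on D(Y)={2,3,4,6,7} D(Z)={5,7,9}: no change
So after constraint 2: D(Y) = {2,3,4,6,7}

Answer: {2,3,4,6,7}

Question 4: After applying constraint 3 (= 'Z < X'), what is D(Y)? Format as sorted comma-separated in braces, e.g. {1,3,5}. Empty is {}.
Constraint 1 (Y + X = Z) on D(Y)={2,3,4,6,7,9} D(X)={2,3,4} D(Z)={5,7,9}: Y {2,3,4,6,7,9}->{2,3,4,6,7}
Constraint 2 (Y != Z) on D(Y)={2,3,4,6,7} D(Z)={5,7,9}: no change
Constraint 3 (Z < X) on D(Z)={5,7,9} D(X)={2,3,4}: Z {5,7,9}->{}; X {2,3,4}->{}
So after constraint 3: D(Y) = {2,3,4,6,7}

Answer: {2,3,4,6,7}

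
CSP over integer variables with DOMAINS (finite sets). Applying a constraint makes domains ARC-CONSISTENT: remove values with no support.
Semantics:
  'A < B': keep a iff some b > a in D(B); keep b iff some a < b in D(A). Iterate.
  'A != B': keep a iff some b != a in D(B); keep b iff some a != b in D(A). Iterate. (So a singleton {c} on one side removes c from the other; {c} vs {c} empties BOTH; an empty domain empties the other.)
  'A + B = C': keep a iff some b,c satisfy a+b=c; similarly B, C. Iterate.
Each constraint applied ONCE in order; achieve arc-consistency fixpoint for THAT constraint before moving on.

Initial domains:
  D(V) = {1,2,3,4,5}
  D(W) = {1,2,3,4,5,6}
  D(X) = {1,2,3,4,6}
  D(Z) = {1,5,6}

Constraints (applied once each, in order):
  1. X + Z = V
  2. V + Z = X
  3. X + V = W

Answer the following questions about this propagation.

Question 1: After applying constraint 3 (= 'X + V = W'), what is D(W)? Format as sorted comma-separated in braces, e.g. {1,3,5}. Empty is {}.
Constraint 1 (X + Z = V) on D(X)={1,2,3,4,6} D(Z)={1,5,6} D(V)={1,2,3,4,5}: X {1,2,3,4,6}->{1,2,3,4}; Z {1,5,6}->{1}; V {1,2,3,4,5}->{2,3,4,5}
Constraint 2 (V + Z = X) on D(V)={2,3,4,5} D(Z)={1} D(X)={1,2,3,4}: V {2,3,4,5}->{2,3}; X {1,2,3,4}->{3,4}
Constraint 3 (X + V = W) on D(X)={3,4} D(V)={2,3} D(W)={1,2,3,4,5,6}: W {1,2,3,4,5,6}->{5,6}
So after constraint 3: D(W) = {5,6}

Answer: {5,6}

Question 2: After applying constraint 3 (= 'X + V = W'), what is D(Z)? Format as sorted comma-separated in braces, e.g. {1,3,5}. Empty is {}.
Constraint 1 (X + Z = V) on D(X)={1,2,3,4,6} D(Z)={1,5,6} D(V)={1,2,3,4,5}: X {1,2,3,4,6}->{1,2,3,4}; Z {1,5,6}->{1}; V {1,2,3,4,5}->{2,3,4,5}
Constraint 2 (V + Z = X) on D(V)={2,3,4,5} D(Z)={1} D(X)={1,2,3,4}: V {2,3,4,5}->{2,3}; X {1,2,3,4}->{3,4}
Constraint 3 (X + V = W) on D(X)={3,4} D(V)={2,3} D(W)={1,2,3,4,5,6}: W {1,2,3,4,5,6}->{5,6}
So after constraint 3: D(Z) = {1}

Answer: {1}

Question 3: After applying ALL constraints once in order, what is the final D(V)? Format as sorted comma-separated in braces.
Answer: {2,3}

Derivation:
Constraint 1 (X + Z = V) on D(X)={1,2,3,4,6} D(Z)={1,5,6} D(V)={1,2,3,4,5}: X {1,2,3,4,6}->{1,2,3,4}; Z {1,5,6}->{1}; V {1,2,3,4,5}->{2,3,4,5}
Constraint 2 (V + Z = X) on D(V)={2,3,4,5} D(Z)={1} D(X)={1,2,3,4}: V {2,3,4,5}->{2,3}; X {1,2,3,4}->{3,4}
Constraint 3 (X + V = W) on D(X)={3,4} D(V)={2,3} D(W)={1,2,3,4,5,6}: W {1,2,3,4,5,6}->{5,6}
So after all 3 constraints: D(V) = {2,3}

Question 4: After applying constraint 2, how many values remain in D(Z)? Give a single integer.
Constraint 1 (X + Z = V) on D(X)={1,2,3,4,6} D(Z)={1,5,6} D(V)={1,2,3,4,5}: X {1,2,3,4,6}->{1,2,3,4}; Z {1,5,6}->{1}; V {1,2,3,4,5}->{2,3,4,5}
Constraint 2 (V + Z = X) on D(V)={2,3,4,5} D(Z)={1} D(X)={1,2,3,4}: V {2,3,4,5}->{2,3}; X {1,2,3,4}->{3,4}
So after constraint 2: D(Z)={1}, size = 1

Answer: 1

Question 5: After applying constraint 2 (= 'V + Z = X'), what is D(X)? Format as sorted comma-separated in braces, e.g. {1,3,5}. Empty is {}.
Constraint 1 (X + Z = V) on D(X)={1,2,3,4,6} D(Z)={1,5,6} D(V)={1,2,3,4,5}: X {1,2,3,4,6}->{1,2,3,4}; Z {1,5,6}->{1}; V {1,2,3,4,5}->{2,3,4,5}
Constraint 2 (V + Z = X) on D(V)={2,3,4,5} D(Z)={1} D(X)={1,2,3,4}: V {2,3,4,5}->{2,3}; X {1,2,3,4}->{3,4}
So after constraint 2: D(X) = {3,4}

Answer: {3,4}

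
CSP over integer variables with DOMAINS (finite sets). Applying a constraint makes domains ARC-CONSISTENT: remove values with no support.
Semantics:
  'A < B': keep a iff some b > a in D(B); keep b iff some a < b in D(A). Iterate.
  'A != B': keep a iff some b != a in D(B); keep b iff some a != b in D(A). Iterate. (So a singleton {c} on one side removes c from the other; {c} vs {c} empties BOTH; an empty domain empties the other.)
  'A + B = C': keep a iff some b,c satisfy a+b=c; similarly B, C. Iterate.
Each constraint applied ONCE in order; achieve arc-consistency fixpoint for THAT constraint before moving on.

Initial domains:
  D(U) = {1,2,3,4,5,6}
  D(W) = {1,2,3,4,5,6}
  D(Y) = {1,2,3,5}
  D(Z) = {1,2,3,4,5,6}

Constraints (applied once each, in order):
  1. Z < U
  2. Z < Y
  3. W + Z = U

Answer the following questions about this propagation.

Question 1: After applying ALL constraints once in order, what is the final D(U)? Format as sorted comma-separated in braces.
Answer: {2,3,4,5,6}

Derivation:
Constraint 1 (Z < U) on D(Z)={1,2,3,4,5,6} D(U)={1,2,3,4,5,6}: Z {1,2,3,4,5,6}->{1,2,3,4,5}; U {1,2,3,4,5,6}->{2,3,4,5,6}
Constraint 2 (Z < Y) on D(Z)={1,2,3,4,5} D(Y)={1,2,3,5}: Z {1,2,3,4,5}->{1,2,3,4}; Y {1,2,3,5}->{2,3,5}
Constraint 3 (W + Z = U) on D(W)={1,2,3,4,5,6} D(Z)={1,2,3,4} D(U)={2,3,4,5,6}: W {1,2,3,4,5,6}->{1,2,3,4,5}
So after all 3 constraints: D(U) = {2,3,4,5,6}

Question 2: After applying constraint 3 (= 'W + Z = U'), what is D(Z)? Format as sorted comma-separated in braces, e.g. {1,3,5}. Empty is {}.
Constraint 1 (Z < U) on D(Z)={1,2,3,4,5,6} D(U)={1,2,3,4,5,6}: Z {1,2,3,4,5,6}->{1,2,3,4,5}; U {1,2,3,4,5,6}->{2,3,4,5,6}
Constraint 2 (Z < Y) on D(Z)={1,2,3,4,5} D(Y)={1,2,3,5}: Z {1,2,3,4,5}->{1,2,3,4}; Y {1,2,3,5}->{2,3,5}
Constraint 3 (W + Z = U) on D(W)={1,2,3,4,5,6} D(Z)={1,2,3,4} D(U)={2,3,4,5,6}: W {1,2,3,4,5,6}->{1,2,3,4,5}
So after constraint 3: D(Z) = {1,2,3,4}

Answer: {1,2,3,4}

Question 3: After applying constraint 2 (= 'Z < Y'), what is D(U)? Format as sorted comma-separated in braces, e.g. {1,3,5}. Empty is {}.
Constraint 1 (Z < U) on D(Z)={1,2,3,4,5,6} D(U)={1,2,3,4,5,6}: Z {1,2,3,4,5,6}->{1,2,3,4,5}; U {1,2,3,4,5,6}->{2,3,4,5,6}
Constraint 2 (Z < Y) on D(Z)={1,2,3,4,5} D(Y)={1,2,3,5}: Z {1,2,3,4,5}->{1,2,3,4}; Y {1,2,3,5}->{2,3,5}
So after constraint 2: D(U) = {2,3,4,5,6}

Answer: {2,3,4,5,6}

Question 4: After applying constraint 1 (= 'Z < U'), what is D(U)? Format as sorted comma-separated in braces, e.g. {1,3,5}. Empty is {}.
Constraint 1 (Z < U) on D(Z)={1,2,3,4,5,6} D(U)={1,2,3,4,5,6}: Z {1,2,3,4,5,6}->{1,2,3,4,5}; U {1,2,3,4,5,6}->{2,3,4,5,6}
So after constraint 1: D(U) = {2,3,4,5,6}

Answer: {2,3,4,5,6}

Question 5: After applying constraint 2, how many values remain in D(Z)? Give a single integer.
Constraint 1 (Z < U) on D(Z)={1,2,3,4,5,6} D(U)={1,2,3,4,5,6}: Z {1,2,3,4,5,6}->{1,2,3,4,5}; U {1,2,3,4,5,6}->{2,3,4,5,6}
Constraint 2 (Z < Y) on D(Z)={1,2,3,4,5} D(Y)={1,2,3,5}: Z {1,2,3,4,5}->{1,2,3,4}; Y {1,2,3,5}->{2,3,5}
So after constraint 2: D(Z)={1,2,3,4}, size = 4

Answer: 4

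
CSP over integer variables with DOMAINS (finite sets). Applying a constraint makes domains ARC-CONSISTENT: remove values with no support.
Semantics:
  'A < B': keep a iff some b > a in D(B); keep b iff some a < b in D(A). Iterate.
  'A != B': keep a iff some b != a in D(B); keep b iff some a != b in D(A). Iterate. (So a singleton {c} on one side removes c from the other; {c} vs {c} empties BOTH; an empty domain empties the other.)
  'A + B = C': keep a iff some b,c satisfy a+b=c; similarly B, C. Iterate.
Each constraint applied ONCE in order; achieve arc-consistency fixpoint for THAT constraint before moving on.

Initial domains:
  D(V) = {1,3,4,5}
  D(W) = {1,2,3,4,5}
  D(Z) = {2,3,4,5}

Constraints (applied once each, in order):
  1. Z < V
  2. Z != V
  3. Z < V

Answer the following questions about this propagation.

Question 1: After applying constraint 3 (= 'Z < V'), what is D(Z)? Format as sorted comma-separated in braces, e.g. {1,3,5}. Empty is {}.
Answer: {2,3,4}

Derivation:
Constraint 1 (Z < V) on D(Z)={2,3,4,5} D(V)={1,3,4,5}: Z {2,3,4,5}->{2,3,4}; V {1,3,4,5}->{3,4,5}
Constraint 2 (Z != V) on D(Z)={2,3,4} D(V)={3,4,5}: no change
Constraint 3 (Z < V) on D(Z)={2,3,4} D(V)={3,4,5}: no change
So after constraint 3: D(Z) = {2,3,4}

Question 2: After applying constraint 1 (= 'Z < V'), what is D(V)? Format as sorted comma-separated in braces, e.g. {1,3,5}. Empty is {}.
Constraint 1 (Z < V) on D(Z)={2,3,4,5} D(V)={1,3,4,5}: Z {2,3,4,5}->{2,3,4}; V {1,3,4,5}->{3,4,5}
So after constraint 1: D(V) = {3,4,5}

Answer: {3,4,5}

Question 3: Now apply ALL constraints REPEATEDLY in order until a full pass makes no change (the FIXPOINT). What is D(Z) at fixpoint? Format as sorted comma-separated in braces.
Answer: {2,3,4}

Derivation:
pass 0 (initial): D(Z)={2,3,4,5}
pass 1: V {1,3,4,5}->{3,4,5}; Z {2,3,4,5}->{2,3,4}
pass 2: no change
Fixpoint after 2 passes: D(Z) = {2,3,4}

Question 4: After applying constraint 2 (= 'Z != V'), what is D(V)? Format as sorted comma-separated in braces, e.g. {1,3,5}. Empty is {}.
Answer: {3,4,5}

Derivation:
Constraint 1 (Z < V) on D(Z)={2,3,4,5} D(V)={1,3,4,5}: Z {2,3,4,5}->{2,3,4}; V {1,3,4,5}->{3,4,5}
Constraint 2 (Z != V) on D(Z)={2,3,4} D(V)={3,4,5}: no change
So after constraint 2: D(V) = {3,4,5}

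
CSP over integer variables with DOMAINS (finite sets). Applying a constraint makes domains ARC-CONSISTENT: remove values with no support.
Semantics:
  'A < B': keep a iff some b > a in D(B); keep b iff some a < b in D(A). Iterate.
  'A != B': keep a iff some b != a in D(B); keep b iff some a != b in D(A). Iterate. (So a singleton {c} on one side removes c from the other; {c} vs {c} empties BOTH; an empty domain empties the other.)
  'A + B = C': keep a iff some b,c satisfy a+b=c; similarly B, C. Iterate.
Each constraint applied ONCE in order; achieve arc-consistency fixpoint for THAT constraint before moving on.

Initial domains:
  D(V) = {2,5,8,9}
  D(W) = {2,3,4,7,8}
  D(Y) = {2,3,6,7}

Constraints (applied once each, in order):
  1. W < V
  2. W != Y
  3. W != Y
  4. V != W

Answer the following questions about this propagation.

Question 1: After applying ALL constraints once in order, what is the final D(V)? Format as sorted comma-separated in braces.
Answer: {5,8,9}

Derivation:
Constraint 1 (W < V) on D(W)={2,3,4,7,8} D(V)={2,5,8,9}: V {2,5,8,9}->{5,8,9}
Constraint 2 (W != Y) on D(W)={2,3,4,7,8} D(Y)={2,3,6,7}: no change
Constraint 3 (W != Y) on D(W)={2,3,4,7,8} D(Y)={2,3,6,7}: no change
Constraint 4 (V != W) on D(V)={5,8,9} D(W)={2,3,4,7,8}: no change
So after all 4 constraints: D(V) = {5,8,9}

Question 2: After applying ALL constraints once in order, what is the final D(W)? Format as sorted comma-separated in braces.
Constraint 1 (W < V) on D(W)={2,3,4,7,8} D(V)={2,5,8,9}: V {2,5,8,9}->{5,8,9}
Constraint 2 (W != Y) on D(W)={2,3,4,7,8} D(Y)={2,3,6,7}: no change
Constraint 3 (W != Y) on D(W)={2,3,4,7,8} D(Y)={2,3,6,7}: no change
Constraint 4 (V != W) on D(V)={5,8,9} D(W)={2,3,4,7,8}: no change
So after all 4 constraints: D(W) = {2,3,4,7,8}

Answer: {2,3,4,7,8}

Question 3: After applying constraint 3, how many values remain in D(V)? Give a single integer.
Answer: 3

Derivation:
Constraint 1 (W < V) on D(W)={2,3,4,7,8} D(V)={2,5,8,9}: V {2,5,8,9}->{5,8,9}
Constraint 2 (W != Y) on D(W)={2,3,4,7,8} D(Y)={2,3,6,7}: no change
Constraint 3 (W != Y) on D(W)={2,3,4,7,8} D(Y)={2,3,6,7}: no change
So after constraint 3: D(V)={5,8,9}, size = 3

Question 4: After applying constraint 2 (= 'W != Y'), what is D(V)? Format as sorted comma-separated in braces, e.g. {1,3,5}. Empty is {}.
Answer: {5,8,9}

Derivation:
Constraint 1 (W < V) on D(W)={2,3,4,7,8} D(V)={2,5,8,9}: V {2,5,8,9}->{5,8,9}
Constraint 2 (W != Y) on D(W)={2,3,4,7,8} D(Y)={2,3,6,7}: no change
So after constraint 2: D(V) = {5,8,9}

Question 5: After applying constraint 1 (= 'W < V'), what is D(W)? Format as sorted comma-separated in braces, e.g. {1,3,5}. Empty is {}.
Constraint 1 (W < V) on D(W)={2,3,4,7,8} D(V)={2,5,8,9}: V {2,5,8,9}->{5,8,9}
So after constraint 1: D(W) = {2,3,4,7,8}

Answer: {2,3,4,7,8}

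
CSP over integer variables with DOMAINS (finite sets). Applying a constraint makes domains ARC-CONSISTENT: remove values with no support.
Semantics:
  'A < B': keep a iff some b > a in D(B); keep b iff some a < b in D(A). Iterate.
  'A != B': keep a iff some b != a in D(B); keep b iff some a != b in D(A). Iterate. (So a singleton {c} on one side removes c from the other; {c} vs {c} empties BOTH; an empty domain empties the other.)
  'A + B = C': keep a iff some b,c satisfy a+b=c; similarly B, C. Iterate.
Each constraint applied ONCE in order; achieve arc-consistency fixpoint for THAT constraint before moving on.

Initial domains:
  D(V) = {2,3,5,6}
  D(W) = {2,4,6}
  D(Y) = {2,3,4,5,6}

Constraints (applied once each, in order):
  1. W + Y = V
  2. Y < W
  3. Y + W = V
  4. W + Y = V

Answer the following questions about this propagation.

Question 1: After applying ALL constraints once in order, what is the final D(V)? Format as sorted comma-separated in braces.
Answer: {6}

Derivation:
Constraint 1 (W + Y = V) on D(W)={2,4,6} D(Y)={2,3,4,5,6} D(V)={2,3,5,6}: W {2,4,6}->{2,4}; Y {2,3,4,5,6}->{2,3,4}; V {2,3,5,6}->{5,6}
Constraint 2 (Y < W) on D(Y)={2,3,4} D(W)={2,4}: Y {2,3,4}->{2,3}; W {2,4}->{4}
Constraint 3 (Y + W = V) on D(Y)={2,3} D(W)={4} D(V)={5,6}: Y {2,3}->{2}; V {5,6}->{6}
Constraint 4 (W + Y = V) on D(W)={4} D(Y)={2} D(V)={6}: no change
So after all 4 constraints: D(V) = {6}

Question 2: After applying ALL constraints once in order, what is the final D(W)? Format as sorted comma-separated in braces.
Answer: {4}

Derivation:
Constraint 1 (W + Y = V) on D(W)={2,4,6} D(Y)={2,3,4,5,6} D(V)={2,3,5,6}: W {2,4,6}->{2,4}; Y {2,3,4,5,6}->{2,3,4}; V {2,3,5,6}->{5,6}
Constraint 2 (Y < W) on D(Y)={2,3,4} D(W)={2,4}: Y {2,3,4}->{2,3}; W {2,4}->{4}
Constraint 3 (Y + W = V) on D(Y)={2,3} D(W)={4} D(V)={5,6}: Y {2,3}->{2}; V {5,6}->{6}
Constraint 4 (W + Y = V) on D(W)={4} D(Y)={2} D(V)={6}: no change
So after all 4 constraints: D(W) = {4}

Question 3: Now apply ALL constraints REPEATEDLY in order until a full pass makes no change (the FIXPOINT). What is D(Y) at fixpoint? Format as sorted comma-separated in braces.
pass 0 (initial): D(Y)={2,3,4,5,6}
pass 1: V {2,3,5,6}->{6}; W {2,4,6}->{4}; Y {2,3,4,5,6}->{2}
pass 2: no change
Fixpoint after 2 passes: D(Y) = {2}

Answer: {2}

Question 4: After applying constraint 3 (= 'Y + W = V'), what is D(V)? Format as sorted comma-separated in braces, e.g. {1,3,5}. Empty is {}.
Constraint 1 (W + Y = V) on D(W)={2,4,6} D(Y)={2,3,4,5,6} D(V)={2,3,5,6}: W {2,4,6}->{2,4}; Y {2,3,4,5,6}->{2,3,4}; V {2,3,5,6}->{5,6}
Constraint 2 (Y < W) on D(Y)={2,3,4} D(W)={2,4}: Y {2,3,4}->{2,3}; W {2,4}->{4}
Constraint 3 (Y + W = V) on D(Y)={2,3} D(W)={4} D(V)={5,6}: Y {2,3}->{2}; V {5,6}->{6}
So after constraint 3: D(V) = {6}

Answer: {6}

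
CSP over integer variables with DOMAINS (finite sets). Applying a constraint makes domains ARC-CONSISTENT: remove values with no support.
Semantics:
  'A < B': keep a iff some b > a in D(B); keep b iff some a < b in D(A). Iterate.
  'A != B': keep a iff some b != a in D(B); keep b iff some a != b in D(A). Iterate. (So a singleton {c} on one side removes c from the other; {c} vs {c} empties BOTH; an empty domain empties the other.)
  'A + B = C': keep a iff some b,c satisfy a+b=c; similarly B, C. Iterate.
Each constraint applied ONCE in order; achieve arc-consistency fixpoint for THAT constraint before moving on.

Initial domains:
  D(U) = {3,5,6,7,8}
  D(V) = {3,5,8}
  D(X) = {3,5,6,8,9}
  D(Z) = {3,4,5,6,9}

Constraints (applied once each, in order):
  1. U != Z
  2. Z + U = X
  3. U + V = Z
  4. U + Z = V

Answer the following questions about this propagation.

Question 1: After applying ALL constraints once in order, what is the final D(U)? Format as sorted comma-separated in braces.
Answer: {}

Derivation:
Constraint 1 (U != Z) on D(U)={3,5,6,7,8} D(Z)={3,4,5,6,9}: no change
Constraint 2 (Z + U = X) on D(Z)={3,4,5,6,9} D(U)={3,5,6,7,8} D(X)={3,5,6,8,9}: Z {3,4,5,6,9}->{3,4,5,6}; U {3,5,6,7,8}->{3,5,6}; X {3,5,6,8,9}->{6,8,9}
Constraint 3 (U + V = Z) on D(U)={3,5,6} D(V)={3,5,8} D(Z)={3,4,5,6}: U {3,5,6}->{3}; V {3,5,8}->{3}; Z {3,4,5,6}->{6}
Constraint 4 (U + Z = V) on D(U)={3} D(Z)={6} D(V)={3}: U {3}->{}; Z {6}->{}; V {3}->{}
So after all 4 constraints: D(U) = {}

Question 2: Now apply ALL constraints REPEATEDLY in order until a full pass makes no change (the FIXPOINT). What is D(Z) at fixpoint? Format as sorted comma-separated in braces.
Answer: {}

Derivation:
pass 0 (initial): D(Z)={3,4,5,6,9}
pass 1: U {3,5,6,7,8}->{}; V {3,5,8}->{}; X {3,5,6,8,9}->{6,8,9}; Z {3,4,5,6,9}->{}
pass 2: X {6,8,9}->{}
pass 3: no change
Fixpoint after 3 passes: D(Z) = {}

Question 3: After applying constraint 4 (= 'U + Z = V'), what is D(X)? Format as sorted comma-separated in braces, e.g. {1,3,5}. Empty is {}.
Constraint 1 (U != Z) on D(U)={3,5,6,7,8} D(Z)={3,4,5,6,9}: no change
Constraint 2 (Z + U = X) on D(Z)={3,4,5,6,9} D(U)={3,5,6,7,8} D(X)={3,5,6,8,9}: Z {3,4,5,6,9}->{3,4,5,6}; U {3,5,6,7,8}->{3,5,6}; X {3,5,6,8,9}->{6,8,9}
Constraint 3 (U + V = Z) on D(U)={3,5,6} D(V)={3,5,8} D(Z)={3,4,5,6}: U {3,5,6}->{3}; V {3,5,8}->{3}; Z {3,4,5,6}->{6}
Constraint 4 (U + Z = V) on D(U)={3} D(Z)={6} D(V)={3}: U {3}->{}; Z {6}->{}; V {3}->{}
So after constraint 4: D(X) = {6,8,9}

Answer: {6,8,9}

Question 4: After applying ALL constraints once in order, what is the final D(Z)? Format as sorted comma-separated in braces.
Constraint 1 (U != Z) on D(U)={3,5,6,7,8} D(Z)={3,4,5,6,9}: no change
Constraint 2 (Z + U = X) on D(Z)={3,4,5,6,9} D(U)={3,5,6,7,8} D(X)={3,5,6,8,9}: Z {3,4,5,6,9}->{3,4,5,6}; U {3,5,6,7,8}->{3,5,6}; X {3,5,6,8,9}->{6,8,9}
Constraint 3 (U + V = Z) on D(U)={3,5,6} D(V)={3,5,8} D(Z)={3,4,5,6}: U {3,5,6}->{3}; V {3,5,8}->{3}; Z {3,4,5,6}->{6}
Constraint 4 (U + Z = V) on D(U)={3} D(Z)={6} D(V)={3}: U {3}->{}; Z {6}->{}; V {3}->{}
So after all 4 constraints: D(Z) = {}

Answer: {}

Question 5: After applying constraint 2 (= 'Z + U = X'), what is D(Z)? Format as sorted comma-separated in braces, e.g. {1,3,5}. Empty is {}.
Answer: {3,4,5,6}

Derivation:
Constraint 1 (U != Z) on D(U)={3,5,6,7,8} D(Z)={3,4,5,6,9}: no change
Constraint 2 (Z + U = X) on D(Z)={3,4,5,6,9} D(U)={3,5,6,7,8} D(X)={3,5,6,8,9}: Z {3,4,5,6,9}->{3,4,5,6}; U {3,5,6,7,8}->{3,5,6}; X {3,5,6,8,9}->{6,8,9}
So after constraint 2: D(Z) = {3,4,5,6}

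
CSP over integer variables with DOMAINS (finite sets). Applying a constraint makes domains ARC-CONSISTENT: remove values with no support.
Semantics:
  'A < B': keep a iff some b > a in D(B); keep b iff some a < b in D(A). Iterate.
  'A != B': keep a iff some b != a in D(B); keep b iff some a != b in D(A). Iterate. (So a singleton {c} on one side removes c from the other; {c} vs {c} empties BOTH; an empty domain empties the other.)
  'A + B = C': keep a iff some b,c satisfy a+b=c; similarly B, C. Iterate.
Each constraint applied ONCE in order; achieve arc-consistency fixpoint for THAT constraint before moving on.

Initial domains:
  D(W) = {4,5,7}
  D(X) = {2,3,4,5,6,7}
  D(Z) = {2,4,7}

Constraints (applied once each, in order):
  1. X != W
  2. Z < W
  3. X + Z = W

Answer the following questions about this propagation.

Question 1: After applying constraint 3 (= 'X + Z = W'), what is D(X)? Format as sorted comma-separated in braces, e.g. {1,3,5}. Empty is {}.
Constraint 1 (X != W) on D(X)={2,3,4,5,6,7} D(W)={4,5,7}: no change
Constraint 2 (Z < W) on D(Z)={2,4,7} D(W)={4,5,7}: Z {2,4,7}->{2,4}
Constraint 3 (X + Z = W) on D(X)={2,3,4,5,6,7} D(Z)={2,4} D(W)={4,5,7}: X {2,3,4,5,6,7}->{2,3,5}
So after constraint 3: D(X) = {2,3,5}

Answer: {2,3,5}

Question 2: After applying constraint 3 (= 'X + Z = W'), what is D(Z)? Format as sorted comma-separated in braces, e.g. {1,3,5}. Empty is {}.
Constraint 1 (X != W) on D(X)={2,3,4,5,6,7} D(W)={4,5,7}: no change
Constraint 2 (Z < W) on D(Z)={2,4,7} D(W)={4,5,7}: Z {2,4,7}->{2,4}
Constraint 3 (X + Z = W) on D(X)={2,3,4,5,6,7} D(Z)={2,4} D(W)={4,5,7}: X {2,3,4,5,6,7}->{2,3,5}
So after constraint 3: D(Z) = {2,4}

Answer: {2,4}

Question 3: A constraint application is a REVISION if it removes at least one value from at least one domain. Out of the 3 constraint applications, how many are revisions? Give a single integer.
Answer: 2

Derivation:
Constraint 1 (X != W) on D(X)={2,3,4,5,6,7} D(W)={4,5,7}: no change => not a revision
Constraint 2 (Z < W) on D(Z)={2,4,7} D(W)={4,5,7}: Z {2,4,7}->{2,4} => REVISION
Constraint 3 (X + Z = W) on D(X)={2,3,4,5,6,7} D(Z)={2,4} D(W)={4,5,7}: X {2,3,4,5,6,7}->{2,3,5} => REVISION
Total revisions = 2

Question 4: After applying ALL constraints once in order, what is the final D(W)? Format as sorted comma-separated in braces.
Constraint 1 (X != W) on D(X)={2,3,4,5,6,7} D(W)={4,5,7}: no change
Constraint 2 (Z < W) on D(Z)={2,4,7} D(W)={4,5,7}: Z {2,4,7}->{2,4}
Constraint 3 (X + Z = W) on D(X)={2,3,4,5,6,7} D(Z)={2,4} D(W)={4,5,7}: X {2,3,4,5,6,7}->{2,3,5}
So after all 3 constraints: D(W) = {4,5,7}

Answer: {4,5,7}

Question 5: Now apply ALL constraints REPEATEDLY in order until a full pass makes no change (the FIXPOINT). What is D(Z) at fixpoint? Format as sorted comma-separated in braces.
Answer: {2,4}

Derivation:
pass 0 (initial): D(Z)={2,4,7}
pass 1: X {2,3,4,5,6,7}->{2,3,5}; Z {2,4,7}->{2,4}
pass 2: no change
Fixpoint after 2 passes: D(Z) = {2,4}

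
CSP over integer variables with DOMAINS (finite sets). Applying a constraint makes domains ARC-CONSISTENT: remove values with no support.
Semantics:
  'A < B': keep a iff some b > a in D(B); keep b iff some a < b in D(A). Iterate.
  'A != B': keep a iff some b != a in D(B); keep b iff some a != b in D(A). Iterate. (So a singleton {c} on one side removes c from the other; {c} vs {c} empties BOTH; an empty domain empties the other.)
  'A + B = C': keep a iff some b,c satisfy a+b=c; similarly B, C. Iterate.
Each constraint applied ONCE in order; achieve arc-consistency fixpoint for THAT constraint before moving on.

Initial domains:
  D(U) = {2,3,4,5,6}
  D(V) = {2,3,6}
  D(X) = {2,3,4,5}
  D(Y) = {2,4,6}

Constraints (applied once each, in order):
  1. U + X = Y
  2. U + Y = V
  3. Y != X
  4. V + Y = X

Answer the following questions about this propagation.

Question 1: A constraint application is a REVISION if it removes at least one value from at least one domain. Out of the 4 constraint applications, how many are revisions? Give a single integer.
Answer: 4

Derivation:
Constraint 1 (U + X = Y) on D(U)={2,3,4,5,6} D(X)={2,3,4,5} D(Y)={2,4,6}: U {2,3,4,5,6}->{2,3,4}; X {2,3,4,5}->{2,3,4}; Y {2,4,6}->{4,6} => REVISION
Constraint 2 (U + Y = V) on D(U)={2,3,4} D(Y)={4,6} D(V)={2,3,6}: U {2,3,4}->{2}; Y {4,6}->{4}; V {2,3,6}->{6} => REVISION
Constraint 3 (Y != X) on D(Y)={4} D(X)={2,3,4}: X {2,3,4}->{2,3} => REVISION
Constraint 4 (V + Y = X) on D(V)={6} D(Y)={4} D(X)={2,3}: V {6}->{}; Y {4}->{}; X {2,3}->{} => REVISION
Total revisions = 4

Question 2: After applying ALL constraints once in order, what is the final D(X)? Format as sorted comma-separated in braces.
Constraint 1 (U + X = Y) on D(U)={2,3,4,5,6} D(X)={2,3,4,5} D(Y)={2,4,6}: U {2,3,4,5,6}->{2,3,4}; X {2,3,4,5}->{2,3,4}; Y {2,4,6}->{4,6}
Constraint 2 (U + Y = V) on D(U)={2,3,4} D(Y)={4,6} D(V)={2,3,6}: U {2,3,4}->{2}; Y {4,6}->{4}; V {2,3,6}->{6}
Constraint 3 (Y != X) on D(Y)={4} D(X)={2,3,4}: X {2,3,4}->{2,3}
Constraint 4 (V + Y = X) on D(V)={6} D(Y)={4} D(X)={2,3}: V {6}->{}; Y {4}->{}; X {2,3}->{}
So after all 4 constraints: D(X) = {}

Answer: {}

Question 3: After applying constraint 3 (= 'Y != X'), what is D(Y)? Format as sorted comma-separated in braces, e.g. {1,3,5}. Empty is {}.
Answer: {4}

Derivation:
Constraint 1 (U + X = Y) on D(U)={2,3,4,5,6} D(X)={2,3,4,5} D(Y)={2,4,6}: U {2,3,4,5,6}->{2,3,4}; X {2,3,4,5}->{2,3,4}; Y {2,4,6}->{4,6}
Constraint 2 (U + Y = V) on D(U)={2,3,4} D(Y)={4,6} D(V)={2,3,6}: U {2,3,4}->{2}; Y {4,6}->{4}; V {2,3,6}->{6}
Constraint 3 (Y != X) on D(Y)={4} D(X)={2,3,4}: X {2,3,4}->{2,3}
So after constraint 3: D(Y) = {4}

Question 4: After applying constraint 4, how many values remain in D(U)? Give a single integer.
Constraint 1 (U + X = Y) on D(U)={2,3,4,5,6} D(X)={2,3,4,5} D(Y)={2,4,6}: U {2,3,4,5,6}->{2,3,4}; X {2,3,4,5}->{2,3,4}; Y {2,4,6}->{4,6}
Constraint 2 (U + Y = V) on D(U)={2,3,4} D(Y)={4,6} D(V)={2,3,6}: U {2,3,4}->{2}; Y {4,6}->{4}; V {2,3,6}->{6}
Constraint 3 (Y != X) on D(Y)={4} D(X)={2,3,4}: X {2,3,4}->{2,3}
Constraint 4 (V + Y = X) on D(V)={6} D(Y)={4} D(X)={2,3}: V {6}->{}; Y {4}->{}; X {2,3}->{}
So after constraint 4: D(U)={2}, size = 1

Answer: 1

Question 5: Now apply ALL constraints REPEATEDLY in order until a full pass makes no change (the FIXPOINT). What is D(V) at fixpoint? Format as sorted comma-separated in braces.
Answer: {}

Derivation:
pass 0 (initial): D(V)={2,3,6}
pass 1: U {2,3,4,5,6}->{2}; V {2,3,6}->{}; X {2,3,4,5}->{}; Y {2,4,6}->{}
pass 2: U {2}->{}
pass 3: no change
Fixpoint after 3 passes: D(V) = {}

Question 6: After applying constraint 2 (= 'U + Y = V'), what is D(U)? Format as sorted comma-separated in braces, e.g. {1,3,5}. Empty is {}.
Constraint 1 (U + X = Y) on D(U)={2,3,4,5,6} D(X)={2,3,4,5} D(Y)={2,4,6}: U {2,3,4,5,6}->{2,3,4}; X {2,3,4,5}->{2,3,4}; Y {2,4,6}->{4,6}
Constraint 2 (U + Y = V) on D(U)={2,3,4} D(Y)={4,6} D(V)={2,3,6}: U {2,3,4}->{2}; Y {4,6}->{4}; V {2,3,6}->{6}
So after constraint 2: D(U) = {2}

Answer: {2}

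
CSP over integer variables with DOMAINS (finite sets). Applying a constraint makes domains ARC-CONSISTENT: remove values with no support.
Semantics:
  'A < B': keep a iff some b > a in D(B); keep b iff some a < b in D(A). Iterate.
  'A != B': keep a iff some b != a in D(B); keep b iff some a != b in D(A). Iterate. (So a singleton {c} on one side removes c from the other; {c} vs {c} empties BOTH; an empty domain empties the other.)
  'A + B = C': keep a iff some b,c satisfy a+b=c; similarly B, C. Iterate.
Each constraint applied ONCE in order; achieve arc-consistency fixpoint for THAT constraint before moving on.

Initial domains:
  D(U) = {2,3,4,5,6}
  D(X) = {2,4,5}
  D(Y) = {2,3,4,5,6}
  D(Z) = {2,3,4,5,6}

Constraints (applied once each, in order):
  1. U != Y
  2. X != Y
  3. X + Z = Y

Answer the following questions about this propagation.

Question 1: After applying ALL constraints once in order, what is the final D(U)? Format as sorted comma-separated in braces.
Answer: {2,3,4,5,6}

Derivation:
Constraint 1 (U != Y) on D(U)={2,3,4,5,6} D(Y)={2,3,4,5,6}: no change
Constraint 2 (X != Y) on D(X)={2,4,5} D(Y)={2,3,4,5,6}: no change
Constraint 3 (X + Z = Y) on D(X)={2,4,5} D(Z)={2,3,4,5,6} D(Y)={2,3,4,5,6}: X {2,4,5}->{2,4}; Z {2,3,4,5,6}->{2,3,4}; Y {2,3,4,5,6}->{4,5,6}
So after all 3 constraints: D(U) = {2,3,4,5,6}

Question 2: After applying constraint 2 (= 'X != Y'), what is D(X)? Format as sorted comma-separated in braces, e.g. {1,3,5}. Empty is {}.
Constraint 1 (U != Y) on D(U)={2,3,4,5,6} D(Y)={2,3,4,5,6}: no change
Constraint 2 (X != Y) on D(X)={2,4,5} D(Y)={2,3,4,5,6}: no change
So after constraint 2: D(X) = {2,4,5}

Answer: {2,4,5}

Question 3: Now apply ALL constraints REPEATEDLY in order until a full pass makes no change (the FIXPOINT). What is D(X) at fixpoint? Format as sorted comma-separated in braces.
pass 0 (initial): D(X)={2,4,5}
pass 1: X {2,4,5}->{2,4}; Y {2,3,4,5,6}->{4,5,6}; Z {2,3,4,5,6}->{2,3,4}
pass 2: no change
Fixpoint after 2 passes: D(X) = {2,4}

Answer: {2,4}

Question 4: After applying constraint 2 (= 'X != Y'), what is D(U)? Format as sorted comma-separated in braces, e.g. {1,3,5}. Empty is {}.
Constraint 1 (U != Y) on D(U)={2,3,4,5,6} D(Y)={2,3,4,5,6}: no change
Constraint 2 (X != Y) on D(X)={2,4,5} D(Y)={2,3,4,5,6}: no change
So after constraint 2: D(U) = {2,3,4,5,6}

Answer: {2,3,4,5,6}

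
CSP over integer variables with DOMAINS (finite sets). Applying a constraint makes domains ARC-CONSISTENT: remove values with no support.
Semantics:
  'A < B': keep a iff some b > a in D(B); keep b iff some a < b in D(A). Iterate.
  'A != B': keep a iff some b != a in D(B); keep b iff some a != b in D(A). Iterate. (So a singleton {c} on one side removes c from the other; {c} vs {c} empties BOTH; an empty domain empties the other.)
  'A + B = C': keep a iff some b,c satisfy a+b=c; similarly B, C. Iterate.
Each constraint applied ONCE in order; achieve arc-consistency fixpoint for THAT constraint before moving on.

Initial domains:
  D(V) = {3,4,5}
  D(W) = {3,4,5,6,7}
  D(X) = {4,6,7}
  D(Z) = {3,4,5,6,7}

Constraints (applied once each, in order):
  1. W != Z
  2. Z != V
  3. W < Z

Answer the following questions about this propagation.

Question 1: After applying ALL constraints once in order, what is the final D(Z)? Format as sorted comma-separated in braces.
Answer: {4,5,6,7}

Derivation:
Constraint 1 (W != Z) on D(W)={3,4,5,6,7} D(Z)={3,4,5,6,7}: no change
Constraint 2 (Z != V) on D(Z)={3,4,5,6,7} D(V)={3,4,5}: no change
Constraint 3 (W < Z) on D(W)={3,4,5,6,7} D(Z)={3,4,5,6,7}: W {3,4,5,6,7}->{3,4,5,6}; Z {3,4,5,6,7}->{4,5,6,7}
So after all 3 constraints: D(Z) = {4,5,6,7}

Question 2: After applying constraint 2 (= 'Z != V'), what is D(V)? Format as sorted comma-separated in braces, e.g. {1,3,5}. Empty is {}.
Constraint 1 (W != Z) on D(W)={3,4,5,6,7} D(Z)={3,4,5,6,7}: no change
Constraint 2 (Z != V) on D(Z)={3,4,5,6,7} D(V)={3,4,5}: no change
So after constraint 2: D(V) = {3,4,5}

Answer: {3,4,5}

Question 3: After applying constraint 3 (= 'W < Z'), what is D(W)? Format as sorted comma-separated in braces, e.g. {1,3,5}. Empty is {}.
Answer: {3,4,5,6}

Derivation:
Constraint 1 (W != Z) on D(W)={3,4,5,6,7} D(Z)={3,4,5,6,7}: no change
Constraint 2 (Z != V) on D(Z)={3,4,5,6,7} D(V)={3,4,5}: no change
Constraint 3 (W < Z) on D(W)={3,4,5,6,7} D(Z)={3,4,5,6,7}: W {3,4,5,6,7}->{3,4,5,6}; Z {3,4,5,6,7}->{4,5,6,7}
So after constraint 3: D(W) = {3,4,5,6}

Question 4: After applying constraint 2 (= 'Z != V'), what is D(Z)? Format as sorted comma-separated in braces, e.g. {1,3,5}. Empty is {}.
Constraint 1 (W != Z) on D(W)={3,4,5,6,7} D(Z)={3,4,5,6,7}: no change
Constraint 2 (Z != V) on D(Z)={3,4,5,6,7} D(V)={3,4,5}: no change
So after constraint 2: D(Z) = {3,4,5,6,7}

Answer: {3,4,5,6,7}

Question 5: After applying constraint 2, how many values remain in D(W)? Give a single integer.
Answer: 5

Derivation:
Constraint 1 (W != Z) on D(W)={3,4,5,6,7} D(Z)={3,4,5,6,7}: no change
Constraint 2 (Z != V) on D(Z)={3,4,5,6,7} D(V)={3,4,5}: no change
So after constraint 2: D(W)={3,4,5,6,7}, size = 5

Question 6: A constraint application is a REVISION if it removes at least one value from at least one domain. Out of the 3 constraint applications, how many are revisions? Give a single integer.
Constraint 1 (W != Z) on D(W)={3,4,5,6,7} D(Z)={3,4,5,6,7}: no change => not a revision
Constraint 2 (Z != V) on D(Z)={3,4,5,6,7} D(V)={3,4,5}: no change => not a revision
Constraint 3 (W < Z) on D(W)={3,4,5,6,7} D(Z)={3,4,5,6,7}: W {3,4,5,6,7}->{3,4,5,6}; Z {3,4,5,6,7}->{4,5,6,7} => REVISION
Total revisions = 1

Answer: 1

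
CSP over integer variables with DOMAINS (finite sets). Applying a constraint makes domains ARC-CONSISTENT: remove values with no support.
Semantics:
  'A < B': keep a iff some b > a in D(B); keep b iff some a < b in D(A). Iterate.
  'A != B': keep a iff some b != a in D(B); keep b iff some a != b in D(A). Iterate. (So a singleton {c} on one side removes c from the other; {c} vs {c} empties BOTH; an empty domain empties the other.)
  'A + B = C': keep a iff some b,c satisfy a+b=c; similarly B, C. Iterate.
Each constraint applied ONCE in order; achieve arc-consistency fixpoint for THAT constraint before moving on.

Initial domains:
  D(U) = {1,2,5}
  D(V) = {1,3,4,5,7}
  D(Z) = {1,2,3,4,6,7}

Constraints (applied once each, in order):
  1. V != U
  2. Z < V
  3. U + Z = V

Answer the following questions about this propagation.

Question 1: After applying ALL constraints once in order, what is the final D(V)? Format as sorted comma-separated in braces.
Answer: {3,4,5,7}

Derivation:
Constraint 1 (V != U) on D(V)={1,3,4,5,7} D(U)={1,2,5}: no change
Constraint 2 (Z < V) on D(Z)={1,2,3,4,6,7} D(V)={1,3,4,5,7}: Z {1,2,3,4,6,7}->{1,2,3,4,6}; V {1,3,4,5,7}->{3,4,5,7}
Constraint 3 (U + Z = V) on D(U)={1,2,5} D(Z)={1,2,3,4,6} D(V)={3,4,5,7}: no change
So after all 3 constraints: D(V) = {3,4,5,7}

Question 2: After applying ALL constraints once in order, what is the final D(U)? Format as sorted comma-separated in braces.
Answer: {1,2,5}

Derivation:
Constraint 1 (V != U) on D(V)={1,3,4,5,7} D(U)={1,2,5}: no change
Constraint 2 (Z < V) on D(Z)={1,2,3,4,6,7} D(V)={1,3,4,5,7}: Z {1,2,3,4,6,7}->{1,2,3,4,6}; V {1,3,4,5,7}->{3,4,5,7}
Constraint 3 (U + Z = V) on D(U)={1,2,5} D(Z)={1,2,3,4,6} D(V)={3,4,5,7}: no change
So after all 3 constraints: D(U) = {1,2,5}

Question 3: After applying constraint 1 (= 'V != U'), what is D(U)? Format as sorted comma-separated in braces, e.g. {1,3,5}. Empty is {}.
Constraint 1 (V != U) on D(V)={1,3,4,5,7} D(U)={1,2,5}: no change
So after constraint 1: D(U) = {1,2,5}

Answer: {1,2,5}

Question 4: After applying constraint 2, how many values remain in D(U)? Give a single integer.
Constraint 1 (V != U) on D(V)={1,3,4,5,7} D(U)={1,2,5}: no change
Constraint 2 (Z < V) on D(Z)={1,2,3,4,6,7} D(V)={1,3,4,5,7}: Z {1,2,3,4,6,7}->{1,2,3,4,6}; V {1,3,4,5,7}->{3,4,5,7}
So after constraint 2: D(U)={1,2,5}, size = 3

Answer: 3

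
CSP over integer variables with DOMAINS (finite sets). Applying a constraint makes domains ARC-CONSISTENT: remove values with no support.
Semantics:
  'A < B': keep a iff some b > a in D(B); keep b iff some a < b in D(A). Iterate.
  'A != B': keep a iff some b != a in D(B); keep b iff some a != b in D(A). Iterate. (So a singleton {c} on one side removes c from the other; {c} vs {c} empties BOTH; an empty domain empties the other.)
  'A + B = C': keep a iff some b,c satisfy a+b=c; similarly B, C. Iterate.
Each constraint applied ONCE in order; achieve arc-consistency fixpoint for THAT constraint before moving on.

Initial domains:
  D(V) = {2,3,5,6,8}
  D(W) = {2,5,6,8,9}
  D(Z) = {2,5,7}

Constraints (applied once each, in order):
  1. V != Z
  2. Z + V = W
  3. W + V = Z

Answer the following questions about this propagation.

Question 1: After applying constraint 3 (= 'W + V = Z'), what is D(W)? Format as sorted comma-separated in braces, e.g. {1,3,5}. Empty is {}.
Constraint 1 (V != Z) on D(V)={2,3,5,6,8} D(Z)={2,5,7}: no change
Constraint 2 (Z + V = W) on D(Z)={2,5,7} D(V)={2,3,5,6,8} D(W)={2,5,6,8,9}: V {2,3,5,6,8}->{2,3,6}; W {2,5,6,8,9}->{5,8,9}
Constraint 3 (W + V = Z) on D(W)={5,8,9} D(V)={2,3,6} D(Z)={2,5,7}: W {5,8,9}->{5}; V {2,3,6}->{2}; Z {2,5,7}->{7}
So after constraint 3: D(W) = {5}

Answer: {5}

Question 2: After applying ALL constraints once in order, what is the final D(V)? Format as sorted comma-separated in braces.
Answer: {2}

Derivation:
Constraint 1 (V != Z) on D(V)={2,3,5,6,8} D(Z)={2,5,7}: no change
Constraint 2 (Z + V = W) on D(Z)={2,5,7} D(V)={2,3,5,6,8} D(W)={2,5,6,8,9}: V {2,3,5,6,8}->{2,3,6}; W {2,5,6,8,9}->{5,8,9}
Constraint 3 (W + V = Z) on D(W)={5,8,9} D(V)={2,3,6} D(Z)={2,5,7}: W {5,8,9}->{5}; V {2,3,6}->{2}; Z {2,5,7}->{7}
So after all 3 constraints: D(V) = {2}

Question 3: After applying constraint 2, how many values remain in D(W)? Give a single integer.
Answer: 3

Derivation:
Constraint 1 (V != Z) on D(V)={2,3,5,6,8} D(Z)={2,5,7}: no change
Constraint 2 (Z + V = W) on D(Z)={2,5,7} D(V)={2,3,5,6,8} D(W)={2,5,6,8,9}: V {2,3,5,6,8}->{2,3,6}; W {2,5,6,8,9}->{5,8,9}
So after constraint 2: D(W)={5,8,9}, size = 3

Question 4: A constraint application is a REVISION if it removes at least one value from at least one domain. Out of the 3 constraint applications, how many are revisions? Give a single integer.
Constraint 1 (V != Z) on D(V)={2,3,5,6,8} D(Z)={2,5,7}: no change => not a revision
Constraint 2 (Z + V = W) on D(Z)={2,5,7} D(V)={2,3,5,6,8} D(W)={2,5,6,8,9}: V {2,3,5,6,8}->{2,3,6}; W {2,5,6,8,9}->{5,8,9} => REVISION
Constraint 3 (W + V = Z) on D(W)={5,8,9} D(V)={2,3,6} D(Z)={2,5,7}: W {5,8,9}->{5}; V {2,3,6}->{2}; Z {2,5,7}->{7} => REVISION
Total revisions = 2

Answer: 2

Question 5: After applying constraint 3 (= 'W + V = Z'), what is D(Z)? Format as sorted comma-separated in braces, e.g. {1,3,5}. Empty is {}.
Constraint 1 (V != Z) on D(V)={2,3,5,6,8} D(Z)={2,5,7}: no change
Constraint 2 (Z + V = W) on D(Z)={2,5,7} D(V)={2,3,5,6,8} D(W)={2,5,6,8,9}: V {2,3,5,6,8}->{2,3,6}; W {2,5,6,8,9}->{5,8,9}
Constraint 3 (W + V = Z) on D(W)={5,8,9} D(V)={2,3,6} D(Z)={2,5,7}: W {5,8,9}->{5}; V {2,3,6}->{2}; Z {2,5,7}->{7}
So after constraint 3: D(Z) = {7}

Answer: {7}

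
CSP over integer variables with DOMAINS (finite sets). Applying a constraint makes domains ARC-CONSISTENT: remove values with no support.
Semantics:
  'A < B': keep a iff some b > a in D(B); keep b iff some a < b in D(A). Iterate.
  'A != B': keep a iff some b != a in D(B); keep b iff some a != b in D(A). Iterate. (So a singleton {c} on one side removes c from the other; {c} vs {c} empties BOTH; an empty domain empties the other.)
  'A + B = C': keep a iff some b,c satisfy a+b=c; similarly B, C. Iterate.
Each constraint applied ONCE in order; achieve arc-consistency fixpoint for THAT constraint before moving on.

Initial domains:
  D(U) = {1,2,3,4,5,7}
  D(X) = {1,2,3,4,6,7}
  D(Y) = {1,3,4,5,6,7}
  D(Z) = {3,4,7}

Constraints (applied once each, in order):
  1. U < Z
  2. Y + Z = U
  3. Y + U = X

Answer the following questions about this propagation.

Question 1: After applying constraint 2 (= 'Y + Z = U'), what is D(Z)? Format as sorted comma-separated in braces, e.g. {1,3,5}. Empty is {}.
Answer: {3,4}

Derivation:
Constraint 1 (U < Z) on D(U)={1,2,3,4,5,7} D(Z)={3,4,7}: U {1,2,3,4,5,7}->{1,2,3,4,5}
Constraint 2 (Y + Z = U) on D(Y)={1,3,4,5,6,7} D(Z)={3,4,7} D(U)={1,2,3,4,5}: Y {1,3,4,5,6,7}->{1}; Z {3,4,7}->{3,4}; U {1,2,3,4,5}->{4,5}
So after constraint 2: D(Z) = {3,4}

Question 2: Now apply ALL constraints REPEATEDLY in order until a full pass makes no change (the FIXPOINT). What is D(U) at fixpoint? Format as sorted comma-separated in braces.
pass 0 (initial): D(U)={1,2,3,4,5,7}
pass 1: U {1,2,3,4,5,7}->{5}; X {1,2,3,4,6,7}->{6}; Y {1,3,4,5,6,7}->{1}; Z {3,4,7}->{3,4}
pass 2: U {5}->{}; X {6}->{}; Y {1}->{}; Z {3,4}->{}
pass 3: no change
Fixpoint after 3 passes: D(U) = {}

Answer: {}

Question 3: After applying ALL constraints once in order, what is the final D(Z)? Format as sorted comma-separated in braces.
Answer: {3,4}

Derivation:
Constraint 1 (U < Z) on D(U)={1,2,3,4,5,7} D(Z)={3,4,7}: U {1,2,3,4,5,7}->{1,2,3,4,5}
Constraint 2 (Y + Z = U) on D(Y)={1,3,4,5,6,7} D(Z)={3,4,7} D(U)={1,2,3,4,5}: Y {1,3,4,5,6,7}->{1}; Z {3,4,7}->{3,4}; U {1,2,3,4,5}->{4,5}
Constraint 3 (Y + U = X) on D(Y)={1} D(U)={4,5} D(X)={1,2,3,4,6,7}: U {4,5}->{5}; X {1,2,3,4,6,7}->{6}
So after all 3 constraints: D(Z) = {3,4}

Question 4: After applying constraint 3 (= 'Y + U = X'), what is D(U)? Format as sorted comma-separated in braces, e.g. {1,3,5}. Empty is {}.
Constraint 1 (U < Z) on D(U)={1,2,3,4,5,7} D(Z)={3,4,7}: U {1,2,3,4,5,7}->{1,2,3,4,5}
Constraint 2 (Y + Z = U) on D(Y)={1,3,4,5,6,7} D(Z)={3,4,7} D(U)={1,2,3,4,5}: Y {1,3,4,5,6,7}->{1}; Z {3,4,7}->{3,4}; U {1,2,3,4,5}->{4,5}
Constraint 3 (Y + U = X) on D(Y)={1} D(U)={4,5} D(X)={1,2,3,4,6,7}: U {4,5}->{5}; X {1,2,3,4,6,7}->{6}
So after constraint 3: D(U) = {5}

Answer: {5}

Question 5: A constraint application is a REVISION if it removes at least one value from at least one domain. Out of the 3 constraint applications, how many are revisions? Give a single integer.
Answer: 3

Derivation:
Constraint 1 (U < Z) on D(U)={1,2,3,4,5,7} D(Z)={3,4,7}: U {1,2,3,4,5,7}->{1,2,3,4,5} => REVISION
Constraint 2 (Y + Z = U) on D(Y)={1,3,4,5,6,7} D(Z)={3,4,7} D(U)={1,2,3,4,5}: Y {1,3,4,5,6,7}->{1}; Z {3,4,7}->{3,4}; U {1,2,3,4,5}->{4,5} => REVISION
Constraint 3 (Y + U = X) on D(Y)={1} D(U)={4,5} D(X)={1,2,3,4,6,7}: U {4,5}->{5}; X {1,2,3,4,6,7}->{6} => REVISION
Total revisions = 3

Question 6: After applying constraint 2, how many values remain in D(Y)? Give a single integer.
Answer: 1

Derivation:
Constraint 1 (U < Z) on D(U)={1,2,3,4,5,7} D(Z)={3,4,7}: U {1,2,3,4,5,7}->{1,2,3,4,5}
Constraint 2 (Y + Z = U) on D(Y)={1,3,4,5,6,7} D(Z)={3,4,7} D(U)={1,2,3,4,5}: Y {1,3,4,5,6,7}->{1}; Z {3,4,7}->{3,4}; U {1,2,3,4,5}->{4,5}
So after constraint 2: D(Y)={1}, size = 1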